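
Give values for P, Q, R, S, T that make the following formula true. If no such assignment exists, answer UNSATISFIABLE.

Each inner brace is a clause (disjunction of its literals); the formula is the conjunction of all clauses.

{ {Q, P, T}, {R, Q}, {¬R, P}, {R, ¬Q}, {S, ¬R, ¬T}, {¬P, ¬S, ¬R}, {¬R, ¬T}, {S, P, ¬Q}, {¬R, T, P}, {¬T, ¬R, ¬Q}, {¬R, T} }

UNSATISFIABLE

Case R = True:
Unit clause (P) forces P = True.
Unit clause (¬S) forces S = False.
Unit clause (¬T) forces T = False.
But (T) is also a unit clause — contradiction.
That branch fails; take R = False instead.
Unit clause (Q) forces Q = True.
But (¬Q) is also a unit clause — contradiction.
Neither R = True nor R = False works.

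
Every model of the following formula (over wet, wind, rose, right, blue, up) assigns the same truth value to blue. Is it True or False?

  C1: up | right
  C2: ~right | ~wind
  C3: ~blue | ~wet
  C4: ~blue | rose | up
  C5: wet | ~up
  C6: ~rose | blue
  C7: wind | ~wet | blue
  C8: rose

Suppose blue = 0.
(~rose) alone gives rose = 0.
But (rose) is also a unit clause — contradiction.
So every satisfying assignment has blue = True.

True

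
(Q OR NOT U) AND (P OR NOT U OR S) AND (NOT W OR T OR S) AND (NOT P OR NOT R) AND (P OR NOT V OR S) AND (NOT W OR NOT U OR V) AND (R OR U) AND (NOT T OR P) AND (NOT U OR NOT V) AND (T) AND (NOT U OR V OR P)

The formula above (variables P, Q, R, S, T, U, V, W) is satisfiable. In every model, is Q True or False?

True

Suppose Q = false.
From the singleton clause (NOT U), U = false.
From the singleton clause (R), R = true.
From the singleton clause (NOT P), P = false.
From the singleton clause (NOT T), T = false.
That conflicts with the unit clause (T).
So every satisfying assignment has Q = True.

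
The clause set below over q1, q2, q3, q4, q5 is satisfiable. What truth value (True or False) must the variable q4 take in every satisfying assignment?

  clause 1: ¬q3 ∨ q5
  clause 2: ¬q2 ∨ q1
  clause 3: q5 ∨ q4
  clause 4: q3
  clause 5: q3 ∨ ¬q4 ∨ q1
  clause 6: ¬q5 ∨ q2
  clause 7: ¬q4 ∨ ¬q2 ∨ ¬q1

False

Suppose q4 = True.
Unit clause (q3) forces q3 = True.
Unit clause (q5) forces q5 = True.
Unit clause (q2) forces q2 = True.
Unit clause (q1) forces q1 = True.
But (¬q1) is also a unit clause — contradiction.
So every satisfying assignment has q4 = False.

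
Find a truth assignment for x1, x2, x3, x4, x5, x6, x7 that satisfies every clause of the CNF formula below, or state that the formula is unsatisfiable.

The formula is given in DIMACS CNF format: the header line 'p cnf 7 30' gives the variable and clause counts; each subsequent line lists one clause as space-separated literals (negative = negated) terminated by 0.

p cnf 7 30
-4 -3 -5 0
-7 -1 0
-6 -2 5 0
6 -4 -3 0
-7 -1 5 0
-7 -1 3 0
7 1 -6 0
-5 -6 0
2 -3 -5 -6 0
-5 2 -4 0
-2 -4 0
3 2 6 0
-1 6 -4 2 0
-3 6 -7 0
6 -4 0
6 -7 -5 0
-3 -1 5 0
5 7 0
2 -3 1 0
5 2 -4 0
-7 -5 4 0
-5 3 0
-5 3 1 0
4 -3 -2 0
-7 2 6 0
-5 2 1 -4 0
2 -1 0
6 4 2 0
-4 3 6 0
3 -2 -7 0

x1=False, x2=False, x3=False, x4=False, x5=False, x6=True, x7=True

Try x7 = True.
The clause (¬x1) is unit, so x1 = False.
Try x5 = False.
Try x6 = True.
The clause (¬x2) is unit, so x2 = False.
The clause (¬x3) is unit, so x3 = False.
The clause (¬x4) is unit, so x4 = False.
This assignment satisfies each clause.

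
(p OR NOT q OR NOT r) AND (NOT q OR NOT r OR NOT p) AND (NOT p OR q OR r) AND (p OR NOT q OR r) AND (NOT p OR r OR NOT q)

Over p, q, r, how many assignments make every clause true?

There are 2^3 = 8 truth assignments over (p, q, r).
Check each against the 5 clauses (columns in the order p, q, r):
  F F F  ✓ satisfies all
  F F T  ✓ satisfies all
  F T F  ✗ fails (p OR NOT q OR r)
  F T T  ✗ fails (p OR NOT q OR NOT r)
  T F F  ✗ fails (NOT p OR q OR r)
  T F T  ✓ satisfies all
  T T F  ✗ fails (NOT p OR r OR NOT q)
  T T T  ✗ fails (NOT q OR NOT r OR NOT p)
3 of the 8 rows are models.

3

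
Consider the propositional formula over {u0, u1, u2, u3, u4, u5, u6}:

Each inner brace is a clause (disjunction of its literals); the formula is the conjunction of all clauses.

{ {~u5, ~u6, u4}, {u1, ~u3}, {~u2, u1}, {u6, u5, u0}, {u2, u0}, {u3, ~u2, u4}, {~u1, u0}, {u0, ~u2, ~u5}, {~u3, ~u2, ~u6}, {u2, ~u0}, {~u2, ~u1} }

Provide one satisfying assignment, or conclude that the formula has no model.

Try u1 = 1.
Unit clause (u0) forces u0 = 1.
Unit clause (u2) forces u2 = 1.
Now (~u2) is unsatisfied and unit — conflict.
That branch fails; take u1 = 0 instead.
Unit clause (~u3) forces u3 = 0.
Unit clause (~u2) forces u2 = 0.
Unit clause (u0) forces u0 = 1.
Now (~u0) is unsatisfied and unit — conflict.
Neither u1 = 1 nor u1 = 0 works.

UNSATISFIABLE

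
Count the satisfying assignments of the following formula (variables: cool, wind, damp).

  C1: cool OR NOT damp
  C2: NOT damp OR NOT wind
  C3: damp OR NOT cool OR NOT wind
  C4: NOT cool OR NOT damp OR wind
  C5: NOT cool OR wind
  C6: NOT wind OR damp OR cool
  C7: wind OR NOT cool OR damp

There are 2^3 = 8 truth assignments over (cool, wind, damp).
Split on wind. With wind = true, the clauses containing wind are satisfied and NOT wind drops from the rest; 0 of the 2^2 = 4 assignments to the other variables satisfy what remains.
With wind = false, by the same count on the reduced clause set, 1 assignment works.
(One model: cool=F, wind=F, damp=F.)
Total: 0 + 1 = 1.

1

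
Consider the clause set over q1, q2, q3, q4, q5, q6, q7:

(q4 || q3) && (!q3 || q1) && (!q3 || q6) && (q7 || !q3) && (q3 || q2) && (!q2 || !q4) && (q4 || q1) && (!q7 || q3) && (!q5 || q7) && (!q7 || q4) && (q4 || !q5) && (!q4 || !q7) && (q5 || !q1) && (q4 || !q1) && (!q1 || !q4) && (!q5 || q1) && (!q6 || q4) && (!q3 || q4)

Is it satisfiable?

No, unsatisfiable

Branch on q4: set q4 = true.
The clause (!q2) is unit, so q2 = false.
The clause (q3) is unit, so q3 = true.
The clause (q1) is unit, so q1 = true.
That conflicts with the unit clause (!q1).
So q4 must be the other value — set q4 = false.
The clause (q3) is unit, so q3 = true.
That conflicts with the unit clause (!q3).
Neither q4 = true nor q4 = false works.
No assignment satisfies every clause.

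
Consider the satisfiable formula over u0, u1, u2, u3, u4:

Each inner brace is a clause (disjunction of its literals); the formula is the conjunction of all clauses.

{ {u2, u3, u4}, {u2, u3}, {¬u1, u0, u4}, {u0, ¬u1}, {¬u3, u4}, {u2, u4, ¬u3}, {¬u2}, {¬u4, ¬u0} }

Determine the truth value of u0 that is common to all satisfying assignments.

False

Suppose u0 = True.
Unit clause (¬u2) forces u2 = False.
Unit clause (u3) forces u3 = True.
Unit clause (u4) forces u4 = True.
Now (¬u4) is unsatisfied and unit — conflict.
So every satisfying assignment has u0 = False.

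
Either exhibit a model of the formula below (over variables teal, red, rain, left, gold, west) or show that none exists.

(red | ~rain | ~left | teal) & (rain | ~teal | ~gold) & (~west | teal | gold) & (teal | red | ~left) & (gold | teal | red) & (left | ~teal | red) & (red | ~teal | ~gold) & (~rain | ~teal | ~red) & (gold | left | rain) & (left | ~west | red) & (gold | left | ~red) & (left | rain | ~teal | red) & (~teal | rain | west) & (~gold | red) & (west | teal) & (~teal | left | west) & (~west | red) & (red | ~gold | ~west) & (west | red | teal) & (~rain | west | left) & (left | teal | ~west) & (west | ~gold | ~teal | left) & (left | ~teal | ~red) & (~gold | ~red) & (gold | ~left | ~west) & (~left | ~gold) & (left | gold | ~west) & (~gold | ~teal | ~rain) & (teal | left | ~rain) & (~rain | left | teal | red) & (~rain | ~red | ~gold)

teal: 1; red: 0; rain: 1; left: 1; gold: 0; west: 0

Try gold = 0.
Try west = 0.
From the singleton clause (teal), teal = 1.
From the singleton clause (rain), rain = 1.
From the singleton clause (~red), red = 0.
From the singleton clause (left), left = 1.
This assignment satisfies each clause.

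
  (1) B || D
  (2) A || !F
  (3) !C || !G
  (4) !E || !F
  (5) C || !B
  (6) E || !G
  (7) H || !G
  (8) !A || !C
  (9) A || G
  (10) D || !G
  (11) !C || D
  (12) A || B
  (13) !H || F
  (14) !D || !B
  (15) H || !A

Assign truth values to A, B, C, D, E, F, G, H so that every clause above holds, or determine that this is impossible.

A=true; B=false; C=false; D=true; E=false; F=true; G=false; H=true

Try B = false.
The clause (D) is unit, so D = true.
The clause (A) is unit, so A = true.
The clause (!C) is unit, so C = false.
The clause (H) is unit, so H = true.
The clause (F) is unit, so F = true.
The clause (!E) is unit, so E = false.
The clause (!G) is unit, so G = false.
All clauses are satisfied.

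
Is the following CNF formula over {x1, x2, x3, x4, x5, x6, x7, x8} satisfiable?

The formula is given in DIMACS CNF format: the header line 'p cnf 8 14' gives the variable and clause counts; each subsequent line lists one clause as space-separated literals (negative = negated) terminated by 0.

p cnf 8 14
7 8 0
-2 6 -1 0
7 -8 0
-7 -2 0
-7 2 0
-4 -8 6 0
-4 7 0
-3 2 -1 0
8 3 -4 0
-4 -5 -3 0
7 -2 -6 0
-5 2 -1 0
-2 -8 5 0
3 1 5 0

Branch on x7: set x7 = True.
(¬x2) alone gives x2 = False.
That conflicts with the unit clause (x2).
That branch fails; take x7 = False instead.
(x8) alone gives x8 = True.
That conflicts with the unit clause (¬x8).
Neither x7 = True nor x7 = False works.
No assignment satisfies every clause.

No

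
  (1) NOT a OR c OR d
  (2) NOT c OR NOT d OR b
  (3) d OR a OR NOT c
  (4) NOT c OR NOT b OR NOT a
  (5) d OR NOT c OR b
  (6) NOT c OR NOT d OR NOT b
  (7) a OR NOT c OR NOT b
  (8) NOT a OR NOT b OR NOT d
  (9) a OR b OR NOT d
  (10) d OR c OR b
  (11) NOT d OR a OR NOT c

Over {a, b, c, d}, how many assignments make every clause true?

There are 2^4 = 16 truth assignments over (a, b, c, d).
Split on d. With d = true, the clauses containing d are satisfied and NOT d drops from the rest; 2 of the 2^3 = 8 assignments to the other variables satisfy what remains.
With d = false, by the same count on the reduced clause set, 1 assignment works.
(One model: a=F, b=T, c=F, d=F.)
Total: 2 + 1 = 3.

3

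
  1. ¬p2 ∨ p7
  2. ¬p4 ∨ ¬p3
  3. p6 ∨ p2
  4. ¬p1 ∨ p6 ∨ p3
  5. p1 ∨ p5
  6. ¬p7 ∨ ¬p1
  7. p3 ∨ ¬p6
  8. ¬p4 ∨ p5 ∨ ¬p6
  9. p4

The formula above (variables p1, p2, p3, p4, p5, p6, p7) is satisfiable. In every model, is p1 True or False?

Suppose p1 = True.
The clause (¬p7) is unit, so p7 = False.
The clause (¬p2) is unit, so p2 = False.
The clause (p6) is unit, so p6 = True.
The clause (p3) is unit, so p3 = True.
The clause (¬p4) is unit, so p4 = False.
But (p4) is also a unit clause — contradiction.
So every satisfying assignment has p1 = False.

False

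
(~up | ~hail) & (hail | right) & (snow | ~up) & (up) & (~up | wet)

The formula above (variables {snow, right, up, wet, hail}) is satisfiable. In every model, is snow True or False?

Suppose snow = 0.
(~up) alone gives up = 0.
But (up) is also a unit clause — contradiction.
So every satisfying assignment has snow = True.

True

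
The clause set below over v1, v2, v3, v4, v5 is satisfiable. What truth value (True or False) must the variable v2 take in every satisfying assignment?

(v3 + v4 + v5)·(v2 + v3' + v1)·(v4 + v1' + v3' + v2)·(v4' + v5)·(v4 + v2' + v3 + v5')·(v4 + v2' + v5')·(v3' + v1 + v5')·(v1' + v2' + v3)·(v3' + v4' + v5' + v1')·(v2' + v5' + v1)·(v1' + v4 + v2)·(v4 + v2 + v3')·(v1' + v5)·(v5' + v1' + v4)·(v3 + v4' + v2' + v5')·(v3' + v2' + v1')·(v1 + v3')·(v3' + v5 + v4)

False

Suppose v2 = 1.
Try v4 = 0.
From the singleton clause (v5'), v5 = 0.
From the singleton clause (v3), v3 = 1.
That conflicts with the unit clause (v3').
Undo v4 and try v4 = 1.
From the singleton clause (v5), v5 = 1.
From the singleton clause (v1), v1 = 1.
From the singleton clause (v3), v3 = 1.
That conflicts with the unit clause (v3').
Either choice for v4 ends in contradiction.
So every satisfying assignment has v2 = False.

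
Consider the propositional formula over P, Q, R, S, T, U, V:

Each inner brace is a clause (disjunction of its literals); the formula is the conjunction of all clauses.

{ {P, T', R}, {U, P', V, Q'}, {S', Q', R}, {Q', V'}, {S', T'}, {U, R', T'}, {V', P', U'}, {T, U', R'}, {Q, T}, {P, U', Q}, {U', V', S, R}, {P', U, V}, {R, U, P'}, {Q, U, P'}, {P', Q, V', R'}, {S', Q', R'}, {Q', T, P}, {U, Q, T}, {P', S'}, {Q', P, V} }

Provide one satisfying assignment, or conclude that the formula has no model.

P ↦ 1; Q ↦ 1; R ↦ 1; S ↦ 0; T ↦ 1; U ↦ 1; V ↦ 0

Case Q = 1:
The clause (V') is unit, so V = 0.
The clause (P) is unit, so P = 1.
The clause (U) is unit, so U = 1.
The clause (S') is unit, so S = 0.
Case T = 1:
All clauses hold; R can take either value.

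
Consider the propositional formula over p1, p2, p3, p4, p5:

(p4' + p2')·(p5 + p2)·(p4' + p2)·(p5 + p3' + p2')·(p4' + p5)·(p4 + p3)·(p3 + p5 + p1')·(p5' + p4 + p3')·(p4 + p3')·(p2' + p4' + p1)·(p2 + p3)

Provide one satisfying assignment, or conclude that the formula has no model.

Branch on p4: set p4 = 0.
From the singleton clause (p3), p3 = 1.
But (p3') is also a unit clause — contradiction.
Backtrack on p4: now try p4 = 1.
From the singleton clause (p2'), p2 = 0.
But (p2) is also a unit clause — contradiction.
Both values of p4 lead to a conflict.

UNSATISFIABLE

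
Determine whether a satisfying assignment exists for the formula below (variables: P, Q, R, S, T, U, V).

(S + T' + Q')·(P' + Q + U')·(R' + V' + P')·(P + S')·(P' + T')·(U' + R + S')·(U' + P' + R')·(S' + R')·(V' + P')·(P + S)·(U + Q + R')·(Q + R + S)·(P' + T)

No

Branch on P: set P = 1.
From the singleton clause (T'), T = 0.
Now (T) is unsatisfied and unit — conflict.
Backtrack on P: now try P = 0.
From the singleton clause (S'), S = 0.
Now (S) is unsatisfied and unit — conflict.
Both values of P lead to a conflict.
No assignment satisfies every clause.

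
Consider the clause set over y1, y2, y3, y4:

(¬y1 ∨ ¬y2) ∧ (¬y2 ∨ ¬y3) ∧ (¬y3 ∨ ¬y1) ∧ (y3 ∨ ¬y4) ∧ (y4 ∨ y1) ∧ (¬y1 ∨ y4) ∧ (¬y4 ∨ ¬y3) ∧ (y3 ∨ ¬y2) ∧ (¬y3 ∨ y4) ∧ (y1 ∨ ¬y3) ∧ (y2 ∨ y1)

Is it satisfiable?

Case y1 = False:
(y4) alone gives y4 = True.
(y3) alone gives y3 = True.
Now (¬y3) is unsatisfied and unit — conflict.
So y1 must be the other value — set y1 = True.
(¬y2) alone gives y2 = False.
(¬y3) alone gives y3 = False.
(¬y4) alone gives y4 = False.
Now (y4) is unsatisfied and unit — conflict.
Both values of y1 lead to a conflict.
No assignment satisfies every clause.

Unsatisfiable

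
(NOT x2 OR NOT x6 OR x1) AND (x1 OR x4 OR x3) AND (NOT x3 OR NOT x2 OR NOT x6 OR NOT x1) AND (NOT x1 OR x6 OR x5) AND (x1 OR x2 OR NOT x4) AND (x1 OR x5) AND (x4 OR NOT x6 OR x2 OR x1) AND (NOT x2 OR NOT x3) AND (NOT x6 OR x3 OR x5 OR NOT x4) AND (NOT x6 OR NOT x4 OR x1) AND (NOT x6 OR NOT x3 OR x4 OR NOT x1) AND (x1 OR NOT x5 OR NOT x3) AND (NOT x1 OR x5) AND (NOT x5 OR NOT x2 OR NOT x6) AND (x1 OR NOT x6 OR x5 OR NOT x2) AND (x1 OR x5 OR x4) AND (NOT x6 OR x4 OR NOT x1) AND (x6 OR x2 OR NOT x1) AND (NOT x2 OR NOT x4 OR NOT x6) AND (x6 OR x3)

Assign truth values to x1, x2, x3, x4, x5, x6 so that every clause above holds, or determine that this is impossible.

Case x1 = true:
(x5) alone gives x5 = true.
Case x2 = false:
(x6) alone gives x6 = true.
(x4) alone gives x4 = true.
All clauses hold; x3 can take either value.

x1 ↦ true, x2 ↦ false, x3 ↦ false, x4 ↦ true, x5 ↦ true, x6 ↦ true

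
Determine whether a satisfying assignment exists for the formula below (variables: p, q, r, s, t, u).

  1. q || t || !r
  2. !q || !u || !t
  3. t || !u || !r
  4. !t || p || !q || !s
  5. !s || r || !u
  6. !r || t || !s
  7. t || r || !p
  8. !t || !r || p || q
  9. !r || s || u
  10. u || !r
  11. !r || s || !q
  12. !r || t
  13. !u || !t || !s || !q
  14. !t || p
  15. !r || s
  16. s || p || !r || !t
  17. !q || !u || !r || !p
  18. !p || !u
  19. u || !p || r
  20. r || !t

Yes, satisfiable

Case u = true:
(!p) alone gives p = false.
(!t) alone gives t = false.
(!r) alone gives r = false.
(!s) alone gives s = false.
Every clause is now satisfied; q is unconstrained.
A satisfying assignment: p=false,  q=false,  r=false,  s=false,  t=false,  u=true.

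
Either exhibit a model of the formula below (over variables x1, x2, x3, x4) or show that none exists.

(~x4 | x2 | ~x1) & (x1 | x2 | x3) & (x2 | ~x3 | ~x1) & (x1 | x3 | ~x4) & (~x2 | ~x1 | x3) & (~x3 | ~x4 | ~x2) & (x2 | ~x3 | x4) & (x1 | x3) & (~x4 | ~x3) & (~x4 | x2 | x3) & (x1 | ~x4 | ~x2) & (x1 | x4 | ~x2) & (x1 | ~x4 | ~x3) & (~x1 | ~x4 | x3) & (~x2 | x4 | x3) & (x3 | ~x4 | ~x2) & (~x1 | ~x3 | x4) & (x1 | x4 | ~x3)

x1 ↦ 1,  x2 ↦ 0,  x3 ↦ 0,  x4 ↦ 0

Suppose x1 = 1.
Suppose x4 = 0.
Unit clause (~x3) forces x3 = 0.
Unit clause (~x2) forces x2 = 0.
All clauses are satisfied.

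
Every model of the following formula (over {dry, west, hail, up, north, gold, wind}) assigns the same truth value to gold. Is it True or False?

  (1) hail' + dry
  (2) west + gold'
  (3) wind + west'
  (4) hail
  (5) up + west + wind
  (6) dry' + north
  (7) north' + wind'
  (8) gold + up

False

Suppose gold = 1.
The clause (west) is unit, so west = 1.
The clause (wind) is unit, so wind = 1.
The clause (hail) is unit, so hail = 1.
The clause (dry) is unit, so dry = 1.
The clause (north) is unit, so north = 1.
Now (north') is unsatisfied and unit — conflict.
So every satisfying assignment has gold = False.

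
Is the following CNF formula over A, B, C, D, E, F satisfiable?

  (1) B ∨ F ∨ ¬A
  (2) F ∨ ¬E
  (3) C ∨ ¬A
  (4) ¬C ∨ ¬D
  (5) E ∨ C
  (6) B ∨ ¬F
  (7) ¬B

From the singleton clause (¬B), B = False.
From the singleton clause (¬F), F = False.
From the singleton clause (¬A), A = False.
From the singleton clause (¬E), E = False.
From the singleton clause (C), C = True.
From the singleton clause (¬D), D = False.
All clauses are satisfied.
A satisfying assignment: A=False; B=False; C=True; D=False; E=False; F=False.

Satisfiable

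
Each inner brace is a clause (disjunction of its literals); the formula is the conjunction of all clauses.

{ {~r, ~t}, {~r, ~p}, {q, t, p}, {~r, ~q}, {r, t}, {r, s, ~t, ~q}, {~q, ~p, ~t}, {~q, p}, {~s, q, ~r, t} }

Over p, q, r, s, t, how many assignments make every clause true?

4

There are 2^5 = 32 truth assignments over (p, q, r, s, t).
Split on r. With r = 1, the clauses containing r are satisfied and ~r drops from the rest; 0 of the 2^4 = 16 assignments to the other variables satisfy what remains.
With r = 0, by the same count on the reduced clause set, 4 assignments work.
Total: 0 + 4 = 4.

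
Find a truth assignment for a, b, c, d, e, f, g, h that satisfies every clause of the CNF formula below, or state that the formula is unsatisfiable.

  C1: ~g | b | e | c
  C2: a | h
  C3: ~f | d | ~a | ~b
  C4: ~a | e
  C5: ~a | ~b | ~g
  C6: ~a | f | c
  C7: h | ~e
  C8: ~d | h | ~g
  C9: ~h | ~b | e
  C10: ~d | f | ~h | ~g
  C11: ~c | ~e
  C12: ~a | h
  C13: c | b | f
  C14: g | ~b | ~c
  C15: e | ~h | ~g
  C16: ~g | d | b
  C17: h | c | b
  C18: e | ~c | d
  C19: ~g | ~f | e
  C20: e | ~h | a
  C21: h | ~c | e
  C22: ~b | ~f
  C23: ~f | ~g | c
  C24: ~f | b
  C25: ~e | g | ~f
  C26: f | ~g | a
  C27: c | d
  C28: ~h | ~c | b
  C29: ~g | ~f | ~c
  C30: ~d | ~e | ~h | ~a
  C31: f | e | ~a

a ↦ 0,  b ↦ 1,  c ↦ 0,  d ↦ 1,  e ↦ 1,  f ↦ 0,  g ↦ 0,  h ↦ 1

Branch on a: set a = 0.
Unit clause (h) forces h = 1.
Unit clause (e) forces e = 1.
Unit clause (~c) forces c = 0.
Unit clause (d) forces d = 1.
Branch on f: set f = 0.
Unit clause (~g) forces g = 0.
Unit clause (b) forces b = 1.
All clauses are satisfied.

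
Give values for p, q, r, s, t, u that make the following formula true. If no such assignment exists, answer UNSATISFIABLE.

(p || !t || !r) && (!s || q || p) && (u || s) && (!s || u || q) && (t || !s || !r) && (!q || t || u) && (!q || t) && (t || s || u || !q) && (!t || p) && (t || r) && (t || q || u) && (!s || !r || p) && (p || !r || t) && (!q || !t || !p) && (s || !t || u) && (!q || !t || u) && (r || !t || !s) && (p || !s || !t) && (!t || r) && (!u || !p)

UNSATISFIABLE

Case u = true:
(!p) alone gives p = false.
(!t) alone gives t = false.
(!q) alone gives q = false.
(!s) alone gives s = false.
(r) alone gives r = true.
Now (!r) is unsatisfied and unit — conflict.
Backtrack on u: now try u = false.
(s) alone gives s = true.
(q) alone gives q = true.
(t) alone gives t = true.
Now (!t) is unsatisfied and unit — conflict.
Both values of u lead to a conflict.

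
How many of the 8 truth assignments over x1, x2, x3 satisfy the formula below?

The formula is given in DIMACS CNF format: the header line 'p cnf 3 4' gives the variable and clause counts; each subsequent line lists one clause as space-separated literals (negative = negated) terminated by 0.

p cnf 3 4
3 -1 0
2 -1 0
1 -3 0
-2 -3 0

2

There are 2^3 = 8 truth assignments over (x1, x2, x3).
Check each against the 4 clauses (columns in the order x1, x2, x3):
  F F F  ✓ satisfies all
  F F T  ✗ fails (x1 ∨ ¬x3)
  F T F  ✓ satisfies all
  F T T  ✗ fails (x1 ∨ ¬x3)
  T F F  ✗ fails (x3 ∨ ¬x1)
  T F T  ✗ fails (x2 ∨ ¬x1)
  T T F  ✗ fails (x3 ∨ ¬x1)
  T T T  ✗ fails (¬x2 ∨ ¬x3)
2 of the 8 rows are models.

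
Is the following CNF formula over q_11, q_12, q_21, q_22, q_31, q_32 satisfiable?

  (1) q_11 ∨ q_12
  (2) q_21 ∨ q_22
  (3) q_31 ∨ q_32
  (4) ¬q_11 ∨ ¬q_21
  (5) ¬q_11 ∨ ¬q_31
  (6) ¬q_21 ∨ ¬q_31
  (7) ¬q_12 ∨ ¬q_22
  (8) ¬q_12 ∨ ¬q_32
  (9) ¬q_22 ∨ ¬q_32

No, unsatisfiable

Try q_11 = True.
The clause (¬q_21) is unit, so q_21 = False.
The clause (q_22) is unit, so q_22 = True.
The clause (¬q_31) is unit, so q_31 = False.
The clause (q_32) is unit, so q_32 = True.
But (¬q_32) is also a unit clause — contradiction.
Undo q_11 and try q_11 = False.
The clause (q_12) is unit, so q_12 = True.
The clause (¬q_22) is unit, so q_22 = False.
The clause (q_21) is unit, so q_21 = True.
The clause (¬q_31) is unit, so q_31 = False.
The clause (q_32) is unit, so q_32 = True.
But (¬q_32) is also a unit clause — contradiction.
Both values of q_11 lead to a conflict.
No assignment satisfies every clause.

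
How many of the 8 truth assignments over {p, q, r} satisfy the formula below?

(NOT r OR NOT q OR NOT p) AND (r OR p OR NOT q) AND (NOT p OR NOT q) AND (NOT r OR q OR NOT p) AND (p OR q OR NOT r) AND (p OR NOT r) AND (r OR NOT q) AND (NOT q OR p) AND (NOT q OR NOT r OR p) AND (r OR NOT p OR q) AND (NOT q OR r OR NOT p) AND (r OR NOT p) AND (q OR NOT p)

1

There are 2^3 = 8 truth assignments over (p, q, r).
Check each against the 13 clauses (columns in the order p, q, r):
  F F F  ✓ satisfies all
  F F T  ✗ fails (p OR q OR NOT r)
  F T F  ✗ fails (r OR p OR NOT q)
  F T T  ✗ fails (p OR NOT r)
  T F F  ✗ fails (r OR NOT p OR q)
  T F T  ✗ fails (NOT r OR q OR NOT p)
  T T F  ✗ fails (NOT p OR NOT q)
  T T T  ✗ fails (NOT r OR NOT q OR NOT p)
1 of the 8 rows is a model.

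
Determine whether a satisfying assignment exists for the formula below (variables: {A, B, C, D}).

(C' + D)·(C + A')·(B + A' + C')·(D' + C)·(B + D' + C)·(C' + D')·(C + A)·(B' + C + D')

Suppose C = 0.
From the singleton clause (A'), A = 0.
That conflicts with the unit clause (A).
That branch fails; take C = 1 instead.
From the singleton clause (D), D = 1.
That conflicts with the unit clause (D').
Either choice for C ends in contradiction.
No assignment satisfies every clause.

No, unsatisfiable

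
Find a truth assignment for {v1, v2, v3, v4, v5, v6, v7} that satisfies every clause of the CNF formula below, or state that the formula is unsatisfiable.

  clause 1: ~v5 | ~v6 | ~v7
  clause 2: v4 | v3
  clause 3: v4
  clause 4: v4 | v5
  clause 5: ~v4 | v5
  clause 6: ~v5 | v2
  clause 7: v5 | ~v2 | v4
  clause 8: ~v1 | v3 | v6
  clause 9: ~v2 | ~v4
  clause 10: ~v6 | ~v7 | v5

From the singleton clause (v4), v4 = 1.
From the singleton clause (v5), v5 = 1.
From the singleton clause (v2), v2 = 1.
That conflicts with the unit clause (~v2).

UNSATISFIABLE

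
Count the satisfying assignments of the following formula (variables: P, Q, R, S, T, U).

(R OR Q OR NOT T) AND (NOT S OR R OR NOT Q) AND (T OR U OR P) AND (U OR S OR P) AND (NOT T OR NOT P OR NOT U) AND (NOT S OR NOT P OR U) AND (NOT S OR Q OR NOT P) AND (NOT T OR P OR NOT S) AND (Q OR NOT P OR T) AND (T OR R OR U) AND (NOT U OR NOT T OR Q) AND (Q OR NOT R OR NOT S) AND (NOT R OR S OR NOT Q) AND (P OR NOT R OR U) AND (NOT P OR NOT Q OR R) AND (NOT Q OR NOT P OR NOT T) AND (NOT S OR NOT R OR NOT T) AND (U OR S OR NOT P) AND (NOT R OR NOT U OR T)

There are 2^6 = 64 truth assignments over (P, Q, R, S, T, U).
Split on S. With S = true, the clauses containing S are satisfied and NOT S drops from the rest; 1 of the 2^5 = 32 assignments to the other variables satisfy what remains.
With S = false, by the same count on the reduced clause set, 3 assignments work.
Total: 1 + 3 = 4.

4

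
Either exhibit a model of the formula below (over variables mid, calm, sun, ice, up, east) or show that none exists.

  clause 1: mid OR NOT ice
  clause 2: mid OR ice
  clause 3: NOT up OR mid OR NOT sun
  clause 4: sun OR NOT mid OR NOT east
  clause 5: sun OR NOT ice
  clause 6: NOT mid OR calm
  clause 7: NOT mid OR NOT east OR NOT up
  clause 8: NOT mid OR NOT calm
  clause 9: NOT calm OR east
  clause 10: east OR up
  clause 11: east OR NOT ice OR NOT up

UNSATISFIABLE

Case mid = true:
(calm) alone gives calm = true.
Now (NOT calm) is unsatisfied and unit — conflict.
So mid must be the other value — set mid = false.
(NOT ice) alone gives ice = false.
Now (ice) is unsatisfied and unit — conflict.
Neither mid = true nor mid = false works.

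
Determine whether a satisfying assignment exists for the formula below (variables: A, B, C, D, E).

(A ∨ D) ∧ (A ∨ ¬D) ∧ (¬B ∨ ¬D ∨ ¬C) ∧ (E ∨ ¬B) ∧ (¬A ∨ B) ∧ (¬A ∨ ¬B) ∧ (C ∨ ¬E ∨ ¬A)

Unsatisfiable

Suppose A = True.
(B) alone gives B = True.
That conflicts with the unit clause (¬B).
So A must be the other value — set A = False.
(D) alone gives D = True.
That conflicts with the unit clause (¬D).
Neither A = True nor A = False works.
No assignment satisfies every clause.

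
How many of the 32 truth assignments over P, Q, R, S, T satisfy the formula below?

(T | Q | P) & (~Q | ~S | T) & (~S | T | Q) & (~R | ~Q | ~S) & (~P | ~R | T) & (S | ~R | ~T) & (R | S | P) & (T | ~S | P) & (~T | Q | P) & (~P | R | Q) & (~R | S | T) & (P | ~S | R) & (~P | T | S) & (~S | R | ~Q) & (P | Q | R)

2

There are 2^5 = 32 truth assignments over (P, Q, R, S, T).
Split on S. With S = 1, the clauses containing S are satisfied and ~S drops from the rest; 1 of the 2^4 = 16 assignments to the other variables satisfy what remains.
With S = 0, by the same count on the reduced clause set, 1 assignment works.
(One model: P=T, Q=F, R=T, S=T, T=T.)
Total: 1 + 1 = 2.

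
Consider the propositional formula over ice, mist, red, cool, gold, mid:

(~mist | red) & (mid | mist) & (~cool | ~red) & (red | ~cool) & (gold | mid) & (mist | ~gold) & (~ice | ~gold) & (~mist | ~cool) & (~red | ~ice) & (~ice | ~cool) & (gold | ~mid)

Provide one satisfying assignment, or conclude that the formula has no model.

Branch on mist: set mist = 1.
(red) alone gives red = 1.
(~cool) alone gives cool = 0.
(~ice) alone gives ice = 0.
Branch on gold: set gold = 1.
No clause remains; mid is free.

ice: 0, mist: 1, red: 1, cool: 0, gold: 1, mid: 1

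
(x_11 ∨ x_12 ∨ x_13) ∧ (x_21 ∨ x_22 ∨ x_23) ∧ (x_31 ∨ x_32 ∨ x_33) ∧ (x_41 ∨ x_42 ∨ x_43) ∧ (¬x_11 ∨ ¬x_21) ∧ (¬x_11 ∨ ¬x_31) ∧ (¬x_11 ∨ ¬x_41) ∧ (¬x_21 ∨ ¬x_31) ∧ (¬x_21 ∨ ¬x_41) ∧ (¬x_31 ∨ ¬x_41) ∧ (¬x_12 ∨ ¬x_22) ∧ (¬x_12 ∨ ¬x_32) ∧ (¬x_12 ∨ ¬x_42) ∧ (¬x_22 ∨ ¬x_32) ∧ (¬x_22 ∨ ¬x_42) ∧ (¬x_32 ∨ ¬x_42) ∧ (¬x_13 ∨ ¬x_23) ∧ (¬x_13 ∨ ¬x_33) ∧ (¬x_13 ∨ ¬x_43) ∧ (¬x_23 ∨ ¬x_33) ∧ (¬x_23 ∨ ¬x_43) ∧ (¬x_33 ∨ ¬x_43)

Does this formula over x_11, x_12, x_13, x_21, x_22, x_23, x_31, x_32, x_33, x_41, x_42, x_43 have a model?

Try x_11 = False.
Try x_12 = True.
From the singleton clause (¬x_22), x_22 = False.
From the singleton clause (¬x_32), x_32 = False.
From the singleton clause (¬x_42), x_42 = False.
Try x_21 = True.
From the singleton clause (¬x_31), x_31 = False.
From the singleton clause (x_33), x_33 = True.
From the singleton clause (¬x_41), x_41 = False.
From the singleton clause (x_43), x_43 = True.
But (¬x_43) is also a unit clause — contradiction.
Backtrack on x_21: now try x_21 = False.
From the singleton clause (x_23), x_23 = True.
From the singleton clause (¬x_13), x_13 = False.
From the singleton clause (¬x_33), x_33 = False.
From the singleton clause (x_31), x_31 = True.
From the singleton clause (¬x_41), x_41 = False.
From the singleton clause (x_43), x_43 = True.
But (¬x_43) is also a unit clause — contradiction.
Either choice for x_21 ends in contradiction.
Backtrack on x_12: now try x_12 = False.
From the singleton clause (x_13), x_13 = True.
From the singleton clause (¬x_23), x_23 = False.
From the singleton clause (¬x_33), x_33 = False.
From the singleton clause (¬x_43), x_43 = False.
Try x_21 = True.
From the singleton clause (¬x_31), x_31 = False.
From the singleton clause (x_32), x_32 = True.
From the singleton clause (¬x_41), x_41 = False.
From the singleton clause (x_42), x_42 = True.
But (¬x_42) is also a unit clause — contradiction.
Backtrack on x_21: now try x_21 = False.
From the singleton clause (x_22), x_22 = True.
From the singleton clause (¬x_32), x_32 = False.
From the singleton clause (x_31), x_31 = True.
From the singleton clause (¬x_41), x_41 = False.
From the singleton clause (x_42), x_42 = True.
But (¬x_42) is also a unit clause — contradiction.
Either choice for x_21 ends in contradiction.
Either choice for x_12 ends in contradiction.
Backtrack on x_11: now try x_11 = True.
From the singleton clause (¬x_21), x_21 = False.
From the singleton clause (¬x_31), x_31 = False.
From the singleton clause (¬x_41), x_41 = False.
Try x_22 = True.
From the singleton clause (¬x_12), x_12 = False.
From the singleton clause (¬x_32), x_32 = False.
From the singleton clause (x_33), x_33 = True.
From the singleton clause (¬x_42), x_42 = False.
From the singleton clause (x_43), x_43 = True.
But (¬x_43) is also a unit clause — contradiction.
Backtrack on x_22: now try x_22 = False.
From the singleton clause (x_23), x_23 = True.
From the singleton clause (¬x_13), x_13 = False.
From the singleton clause (¬x_33), x_33 = False.
From the singleton clause (x_32), x_32 = True.
From the singleton clause (¬x_12), x_12 = False.
From the singleton clause (¬x_42), x_42 = False.
From the singleton clause (x_43), x_43 = True.
But (¬x_43) is also a unit clause — contradiction.
Either choice for x_22 ends in contradiction.
Either choice for x_11 ends in contradiction.
No assignment satisfies every clause.

No, unsatisfiable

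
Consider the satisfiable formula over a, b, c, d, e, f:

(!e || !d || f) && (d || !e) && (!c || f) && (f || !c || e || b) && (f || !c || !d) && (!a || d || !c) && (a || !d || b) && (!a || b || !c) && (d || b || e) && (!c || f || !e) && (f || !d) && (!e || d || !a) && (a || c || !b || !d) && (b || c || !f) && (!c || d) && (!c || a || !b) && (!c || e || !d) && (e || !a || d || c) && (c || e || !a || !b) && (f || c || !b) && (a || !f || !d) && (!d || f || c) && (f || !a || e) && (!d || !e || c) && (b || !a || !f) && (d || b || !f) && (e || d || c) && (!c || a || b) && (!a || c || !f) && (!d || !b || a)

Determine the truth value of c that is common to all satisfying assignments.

True

Suppose c = false.
Case d = true:
(f) alone gives f = true.
(b) alone gives b = true.
(a) alone gives a = true.
But (!a) is also a unit clause — contradiction.
Backtrack on d: now try d = false.
(!e) alone gives e = false.
But (e) is also a unit clause — contradiction.
Neither d = true nor d = false works.
So every satisfying assignment has c = True.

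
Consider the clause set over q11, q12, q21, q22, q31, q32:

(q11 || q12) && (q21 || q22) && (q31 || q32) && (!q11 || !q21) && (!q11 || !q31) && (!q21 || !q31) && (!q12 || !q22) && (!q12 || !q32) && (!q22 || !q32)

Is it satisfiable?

No, unsatisfiable

Branch on q11: set q11 = true.
(!q21) alone gives q21 = false.
(q22) alone gives q22 = true.
(!q31) alone gives q31 = false.
(q32) alone gives q32 = true.
That conflicts with the unit clause (!q32).
So q11 must be the other value — set q11 = false.
(q12) alone gives q12 = true.
(!q22) alone gives q22 = false.
(q21) alone gives q21 = true.
(!q31) alone gives q31 = false.
(q32) alone gives q32 = true.
That conflicts with the unit clause (!q32).
Neither q11 = true nor q11 = false works.
No assignment satisfies every clause.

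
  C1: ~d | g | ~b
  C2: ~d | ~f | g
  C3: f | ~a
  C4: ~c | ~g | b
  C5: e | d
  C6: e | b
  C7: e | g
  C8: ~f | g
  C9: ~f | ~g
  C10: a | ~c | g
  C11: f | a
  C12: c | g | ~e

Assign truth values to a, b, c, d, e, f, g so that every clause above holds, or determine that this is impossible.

UNSATISFIABLE

Suppose f = 1.
From the singleton clause (g), g = 1.
That conflicts with the unit clause (~g).
So f must be the other value — set f = 0.
From the singleton clause (~a), a = 0.
That conflicts with the unit clause (a).
Either choice for f ends in contradiction.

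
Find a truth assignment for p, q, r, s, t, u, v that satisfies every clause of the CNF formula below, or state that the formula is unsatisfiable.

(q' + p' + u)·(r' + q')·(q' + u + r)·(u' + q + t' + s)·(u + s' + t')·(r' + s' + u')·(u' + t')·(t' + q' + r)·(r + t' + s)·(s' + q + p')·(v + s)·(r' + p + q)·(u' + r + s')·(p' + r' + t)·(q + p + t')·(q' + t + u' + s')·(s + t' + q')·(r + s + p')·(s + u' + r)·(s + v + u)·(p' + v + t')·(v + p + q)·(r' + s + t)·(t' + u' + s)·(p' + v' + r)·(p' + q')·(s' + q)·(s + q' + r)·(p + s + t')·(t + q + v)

Case r = 0:
Case q = 0:
(s') alone gives s = 0.
(t') alone gives t = 0.
(v) alone gives v = 1.
(p') alone gives p = 0.
(u') alone gives u = 0.
All clauses are satisfied.

p ↦ 0; q ↦ 0; r ↦ 0; s ↦ 0; t ↦ 0; u ↦ 0; v ↦ 1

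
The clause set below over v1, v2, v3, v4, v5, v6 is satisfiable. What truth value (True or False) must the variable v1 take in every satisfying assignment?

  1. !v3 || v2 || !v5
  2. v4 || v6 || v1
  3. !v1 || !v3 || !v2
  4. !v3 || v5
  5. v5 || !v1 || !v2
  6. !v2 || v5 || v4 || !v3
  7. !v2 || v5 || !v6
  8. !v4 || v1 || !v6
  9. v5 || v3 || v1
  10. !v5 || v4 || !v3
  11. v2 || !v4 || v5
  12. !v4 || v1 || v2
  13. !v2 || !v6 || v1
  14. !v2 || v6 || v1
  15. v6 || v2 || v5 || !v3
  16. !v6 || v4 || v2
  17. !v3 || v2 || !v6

Suppose v1 = false.
Suppose v4 = true.
(!v6) alone gives v6 = false.
(v2) alone gives v2 = true.
Now (!v2) is unsatisfied and unit — conflict.
Backtrack on v4: now try v4 = false.
(v6) alone gives v6 = true.
(!v2) alone gives v2 = false.
Now (v2) is unsatisfied and unit — conflict.
Either choice for v4 ends in contradiction.
So every satisfying assignment has v1 = True.

True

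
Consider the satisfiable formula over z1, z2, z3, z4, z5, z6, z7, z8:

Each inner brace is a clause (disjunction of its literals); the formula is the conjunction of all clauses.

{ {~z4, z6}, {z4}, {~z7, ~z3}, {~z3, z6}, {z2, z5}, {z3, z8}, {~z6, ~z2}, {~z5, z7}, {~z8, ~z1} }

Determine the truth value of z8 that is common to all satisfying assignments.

Suppose z8 = 0.
The clause (z4) is unit, so z4 = 1.
The clause (z6) is unit, so z6 = 1.
The clause (z3) is unit, so z3 = 1.
The clause (~z7) is unit, so z7 = 0.
The clause (~z2) is unit, so z2 = 0.
The clause (z5) is unit, so z5 = 1.
But (~z5) is also a unit clause — contradiction.
So every satisfying assignment has z8 = True.

True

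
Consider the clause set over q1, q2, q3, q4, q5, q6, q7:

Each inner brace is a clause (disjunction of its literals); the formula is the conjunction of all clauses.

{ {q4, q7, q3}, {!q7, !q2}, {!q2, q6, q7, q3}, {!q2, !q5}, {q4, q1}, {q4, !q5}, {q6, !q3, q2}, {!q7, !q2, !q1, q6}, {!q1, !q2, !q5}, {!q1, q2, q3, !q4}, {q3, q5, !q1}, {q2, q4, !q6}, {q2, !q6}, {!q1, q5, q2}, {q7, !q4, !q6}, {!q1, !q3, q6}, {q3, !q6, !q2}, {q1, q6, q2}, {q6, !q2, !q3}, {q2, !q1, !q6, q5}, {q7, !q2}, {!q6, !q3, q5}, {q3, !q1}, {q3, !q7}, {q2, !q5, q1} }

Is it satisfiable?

Suppose q7 = false.
From the singleton clause (!q2), q2 = false.
From the singleton clause (!q6), q6 = false.
From the singleton clause (!q3), q3 = false.
From the singleton clause (q4), q4 = true.
From the singleton clause (!q1), q1 = false.
That conflicts with the unit clause (q1).
So q7 must be the other value — set q7 = true.
From the singleton clause (!q2), q2 = false.
From the singleton clause (!q6), q6 = false.
From the singleton clause (!q3), q3 = false.
That conflicts with the unit clause (q3).
Either choice for q7 ends in contradiction.
No assignment satisfies every clause.

No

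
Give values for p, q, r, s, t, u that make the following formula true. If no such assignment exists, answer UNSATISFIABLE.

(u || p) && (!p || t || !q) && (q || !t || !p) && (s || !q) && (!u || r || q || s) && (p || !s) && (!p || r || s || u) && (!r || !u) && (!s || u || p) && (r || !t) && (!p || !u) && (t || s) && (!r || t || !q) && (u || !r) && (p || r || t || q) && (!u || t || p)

p=true; q=false; r=false; s=true; t=false; u=false

Suppose u = false.
The clause (p) is unit, so p = true.
The clause (!r) is unit, so r = false.
The clause (s) is unit, so s = true.
The clause (!t) is unit, so t = false.
The clause (!q) is unit, so q = false.
All clauses are satisfied.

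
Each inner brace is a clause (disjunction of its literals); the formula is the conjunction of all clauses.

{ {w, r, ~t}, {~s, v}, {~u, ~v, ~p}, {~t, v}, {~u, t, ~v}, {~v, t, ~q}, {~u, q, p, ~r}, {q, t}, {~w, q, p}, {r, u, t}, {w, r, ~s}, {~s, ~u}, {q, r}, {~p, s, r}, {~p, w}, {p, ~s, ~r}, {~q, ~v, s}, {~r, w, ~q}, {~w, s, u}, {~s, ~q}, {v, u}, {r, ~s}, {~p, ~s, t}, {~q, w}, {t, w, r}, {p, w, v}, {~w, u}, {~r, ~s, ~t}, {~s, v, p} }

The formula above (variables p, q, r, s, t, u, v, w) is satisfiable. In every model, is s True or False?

False

Suppose s = 1.
From the singleton clause (v), v = 1.
From the singleton clause (~u), u = 0.
From the singleton clause (~q), q = 0.
From the singleton clause (t), t = 1.
From the singleton clause (r), r = 1.
Now (~r) is unsatisfied and unit — conflict.
So every satisfying assignment has s = False.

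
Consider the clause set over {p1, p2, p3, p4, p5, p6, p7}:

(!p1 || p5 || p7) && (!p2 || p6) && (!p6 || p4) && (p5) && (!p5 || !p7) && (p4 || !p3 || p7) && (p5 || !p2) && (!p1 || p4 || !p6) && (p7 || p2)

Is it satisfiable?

The clause (p5) is unit, so p5 = true.
The clause (!p7) is unit, so p7 = false.
The clause (p2) is unit, so p2 = true.
The clause (p6) is unit, so p6 = true.
The clause (p4) is unit, so p4 = true.
Every clause is now satisfied; p1, p3 are unconstrained.
A satisfying assignment: p1=true,  p2=true,  p3=false,  p4=true,  p5=true,  p6=true,  p7=false.

Yes, satisfiable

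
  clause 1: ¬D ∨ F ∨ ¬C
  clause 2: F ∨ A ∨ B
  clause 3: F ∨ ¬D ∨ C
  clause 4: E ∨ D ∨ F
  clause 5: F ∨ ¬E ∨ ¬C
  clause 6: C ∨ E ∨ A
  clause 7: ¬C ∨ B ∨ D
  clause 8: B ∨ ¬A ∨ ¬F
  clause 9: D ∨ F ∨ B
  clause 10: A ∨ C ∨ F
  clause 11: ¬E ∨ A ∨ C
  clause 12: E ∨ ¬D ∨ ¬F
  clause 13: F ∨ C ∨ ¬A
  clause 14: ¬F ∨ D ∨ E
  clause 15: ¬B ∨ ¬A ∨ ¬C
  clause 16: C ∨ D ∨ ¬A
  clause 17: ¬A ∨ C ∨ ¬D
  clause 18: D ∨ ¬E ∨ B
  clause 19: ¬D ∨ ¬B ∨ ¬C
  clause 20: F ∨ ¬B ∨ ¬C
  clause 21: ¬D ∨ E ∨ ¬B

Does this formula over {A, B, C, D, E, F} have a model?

Branch on D: set D = False.
Branch on E: set E = True.
Unit clause (B) forces B = True.
Branch on F: set F = True.
Branch on A: set A = False.
Unit clause (C) forces C = True.
This assignment satisfies each clause.
A satisfying assignment: A=False,  B=True,  C=True,  D=False,  E=True,  F=True.

Satisfiable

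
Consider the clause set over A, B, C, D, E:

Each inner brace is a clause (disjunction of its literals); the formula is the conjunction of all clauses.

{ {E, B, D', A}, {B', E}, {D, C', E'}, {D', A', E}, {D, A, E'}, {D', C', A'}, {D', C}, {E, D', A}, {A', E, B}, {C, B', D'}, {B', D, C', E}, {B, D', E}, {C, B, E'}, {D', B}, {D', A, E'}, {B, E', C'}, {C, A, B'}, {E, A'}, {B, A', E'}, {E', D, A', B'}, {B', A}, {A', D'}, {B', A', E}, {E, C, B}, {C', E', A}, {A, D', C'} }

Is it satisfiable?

Try B = 0.
Unit clause (D') forces D = 0.
Try C = 1.
Unit clause (E') forces E = 0.
Unit clause (A') forces A = 0.
All clauses are satisfied.
A satisfying assignment: A=0,  B=0,  C=1,  D=0,  E=0.

Yes, satisfiable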